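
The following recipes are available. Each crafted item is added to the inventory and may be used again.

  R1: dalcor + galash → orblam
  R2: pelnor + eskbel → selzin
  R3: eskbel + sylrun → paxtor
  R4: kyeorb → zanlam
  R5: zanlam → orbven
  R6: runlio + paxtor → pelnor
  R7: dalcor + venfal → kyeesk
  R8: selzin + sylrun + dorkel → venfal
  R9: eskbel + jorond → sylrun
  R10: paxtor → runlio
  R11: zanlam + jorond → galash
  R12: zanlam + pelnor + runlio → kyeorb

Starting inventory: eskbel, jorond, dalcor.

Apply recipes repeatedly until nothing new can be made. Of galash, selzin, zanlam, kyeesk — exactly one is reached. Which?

selzin

eskbel + jorond → sylrun (R9).
eskbel + sylrun → paxtor (R3).
Using R10, paxtor makes runlio.
runlio + paxtor → pelnor (R6).
Using R2, pelnor and eskbel make selzin.
zanlam would need kyeorb (R4), but kyeorb is never obtained. kyeesk would need dalcor and venfal (R7), but venfal is never obtained. galash would need zanlam and jorond (R11), but zanlam is never obtained.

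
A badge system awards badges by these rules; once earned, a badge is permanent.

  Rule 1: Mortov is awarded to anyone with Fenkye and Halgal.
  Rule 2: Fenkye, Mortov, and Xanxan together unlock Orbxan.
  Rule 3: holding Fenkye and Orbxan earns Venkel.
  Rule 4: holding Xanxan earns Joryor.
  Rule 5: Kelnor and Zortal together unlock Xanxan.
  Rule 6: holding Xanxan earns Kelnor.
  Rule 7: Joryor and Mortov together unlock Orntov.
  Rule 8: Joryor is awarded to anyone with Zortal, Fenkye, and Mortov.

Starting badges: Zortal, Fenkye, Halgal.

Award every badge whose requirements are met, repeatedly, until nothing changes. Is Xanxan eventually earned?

No

Xanxan would need Kelnor and Zortal (Rule 5), but Kelnor is never earned.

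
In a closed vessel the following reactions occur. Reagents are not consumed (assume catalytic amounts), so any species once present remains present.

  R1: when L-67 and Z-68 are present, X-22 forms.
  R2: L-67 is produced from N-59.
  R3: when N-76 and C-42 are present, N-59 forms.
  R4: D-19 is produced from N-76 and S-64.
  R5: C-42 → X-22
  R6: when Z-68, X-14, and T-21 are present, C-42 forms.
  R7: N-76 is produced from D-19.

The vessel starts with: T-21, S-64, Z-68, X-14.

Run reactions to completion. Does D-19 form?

No

D-19 would need N-76 and S-64 (R4), but N-76 never forms.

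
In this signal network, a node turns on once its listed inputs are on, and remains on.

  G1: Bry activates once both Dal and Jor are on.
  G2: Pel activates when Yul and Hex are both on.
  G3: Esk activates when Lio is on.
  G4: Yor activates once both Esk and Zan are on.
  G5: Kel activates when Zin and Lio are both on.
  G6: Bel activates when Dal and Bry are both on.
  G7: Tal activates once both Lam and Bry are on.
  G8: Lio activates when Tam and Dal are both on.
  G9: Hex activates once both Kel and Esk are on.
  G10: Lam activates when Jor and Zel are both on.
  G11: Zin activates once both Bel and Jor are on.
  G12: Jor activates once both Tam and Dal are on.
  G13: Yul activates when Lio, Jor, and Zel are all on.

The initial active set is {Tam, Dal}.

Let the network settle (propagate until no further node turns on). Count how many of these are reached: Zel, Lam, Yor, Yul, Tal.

No rule produces Zel, and it is not given.
Lam would need Jor and Zel (G10), but Zel never turns on.
Yor would need Esk and Zan (G4), but Zan never turns on.
Yul would need Lio, Jor, and Zel (G13), but Zel never turns on.
Tal would need Lam and Bry (G7), but Lam never turns on.
None of the 5 are reached.

0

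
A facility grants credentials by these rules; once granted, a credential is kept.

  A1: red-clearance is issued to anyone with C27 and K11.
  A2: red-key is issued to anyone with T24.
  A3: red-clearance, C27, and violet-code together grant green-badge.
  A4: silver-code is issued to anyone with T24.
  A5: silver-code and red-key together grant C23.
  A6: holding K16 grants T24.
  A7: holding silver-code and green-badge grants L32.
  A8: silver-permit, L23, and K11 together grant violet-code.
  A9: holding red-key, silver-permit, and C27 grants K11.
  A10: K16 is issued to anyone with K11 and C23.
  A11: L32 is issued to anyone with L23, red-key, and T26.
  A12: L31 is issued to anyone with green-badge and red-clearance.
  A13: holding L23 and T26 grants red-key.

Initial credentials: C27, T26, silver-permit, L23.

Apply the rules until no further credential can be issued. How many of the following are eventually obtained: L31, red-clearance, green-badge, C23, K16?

Holding L23 and T26 grants red-key (A13).
Holding red-key, silver-permit, and C27 grants K11 (A9).
Holding C27 and K11 grants red-clearance (A1).
Holding silver-permit, L23, and K11 grants violet-code (A8).
Holding red-clearance, C27, and violet-code grants green-badge (A3).
Holding green-badge and red-clearance grants L31 (A12).
L31: reached.
red-clearance: reached.
green-badge: reached.
C23 would need silver-code and red-key (A5), but silver-code is never granted.
K16 would need K11 and C23 (A10), but C23 is never granted.
Reached: L31, red-clearance, and green-badge — 3 of the 5.

3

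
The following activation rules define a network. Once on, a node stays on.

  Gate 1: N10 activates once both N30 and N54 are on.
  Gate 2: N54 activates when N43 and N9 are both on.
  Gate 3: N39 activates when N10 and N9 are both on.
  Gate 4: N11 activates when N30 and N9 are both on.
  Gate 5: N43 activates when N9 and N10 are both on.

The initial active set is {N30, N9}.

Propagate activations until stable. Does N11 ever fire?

Yes

N30 and N9 are on, so N11 activates (Gate 4).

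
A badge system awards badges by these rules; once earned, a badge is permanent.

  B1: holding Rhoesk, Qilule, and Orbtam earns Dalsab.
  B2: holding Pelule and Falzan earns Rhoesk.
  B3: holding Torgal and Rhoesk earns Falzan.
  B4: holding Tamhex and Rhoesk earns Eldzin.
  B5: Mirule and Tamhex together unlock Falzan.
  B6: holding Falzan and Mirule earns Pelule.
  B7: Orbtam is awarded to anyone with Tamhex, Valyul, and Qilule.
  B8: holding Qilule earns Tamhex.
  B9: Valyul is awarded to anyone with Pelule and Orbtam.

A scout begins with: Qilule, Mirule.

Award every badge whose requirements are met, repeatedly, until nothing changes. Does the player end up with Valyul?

No

Valyul would need Pelule and Orbtam (B9), but Orbtam is never earned.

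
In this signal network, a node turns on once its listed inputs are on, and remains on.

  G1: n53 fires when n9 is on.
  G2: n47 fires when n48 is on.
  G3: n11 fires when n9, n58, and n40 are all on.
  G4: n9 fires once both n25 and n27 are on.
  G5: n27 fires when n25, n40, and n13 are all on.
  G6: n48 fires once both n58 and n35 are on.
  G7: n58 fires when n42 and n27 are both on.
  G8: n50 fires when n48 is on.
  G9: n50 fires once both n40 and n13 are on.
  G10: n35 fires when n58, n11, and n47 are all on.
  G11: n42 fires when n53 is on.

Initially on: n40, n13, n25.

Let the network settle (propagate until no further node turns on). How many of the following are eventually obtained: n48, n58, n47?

n25, n40, and n13 are on, so n27 fires (G5).
n25 and n27 are on, so n9 fires (G4).
n9 is on, so n53 fires (G1).
G11: n53 on → n42 on.
G7: n42 and n27 on → n58 on.
n48 would need n58 and n35 (G6), but n35 never turns on.
n58: reached.
n47 would need n48 (G2), but n48 never turns on.
Reached: n58 — 1 of the 3.

1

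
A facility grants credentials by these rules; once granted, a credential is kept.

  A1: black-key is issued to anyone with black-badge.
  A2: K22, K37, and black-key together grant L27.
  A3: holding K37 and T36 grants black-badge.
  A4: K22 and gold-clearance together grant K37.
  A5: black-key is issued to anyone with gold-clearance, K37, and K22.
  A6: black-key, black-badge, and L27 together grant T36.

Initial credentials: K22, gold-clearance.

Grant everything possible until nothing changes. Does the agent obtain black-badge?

black-badge would need K37 and T36 (A3), but T36 is never granted.

No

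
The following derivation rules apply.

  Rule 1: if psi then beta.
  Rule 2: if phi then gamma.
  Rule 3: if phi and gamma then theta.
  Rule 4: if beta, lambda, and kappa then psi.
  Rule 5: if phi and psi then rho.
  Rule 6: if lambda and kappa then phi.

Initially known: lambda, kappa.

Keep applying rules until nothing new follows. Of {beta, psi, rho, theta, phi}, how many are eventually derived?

2

From lambda and kappa, Rule 6 gives phi.
From phi, Rule 2 gives gamma.
From phi and gamma, Rule 3 gives theta.
beta would need psi (Rule 1), but psi is never established.
psi would need beta, lambda, and kappa (Rule 4), but beta is never established.
rho would need phi and psi (Rule 5), but psi is never established.
theta: reached.
phi: reached.
Reached: theta and phi — 2 of the 5.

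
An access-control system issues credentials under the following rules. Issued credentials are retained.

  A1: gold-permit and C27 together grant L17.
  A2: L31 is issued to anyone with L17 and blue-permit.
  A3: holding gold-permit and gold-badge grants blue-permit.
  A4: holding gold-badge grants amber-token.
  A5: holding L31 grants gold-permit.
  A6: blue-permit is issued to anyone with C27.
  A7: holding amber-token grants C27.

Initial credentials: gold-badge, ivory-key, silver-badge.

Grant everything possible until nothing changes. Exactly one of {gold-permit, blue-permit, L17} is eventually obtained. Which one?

Holding gold-badge grants amber-token (A4).
Holding amber-token grants C27 (A7).
Holding C27 grants blue-permit (A6).
L17 would need gold-permit and C27 (A1), but gold-permit is never granted. gold-permit would need L31 (A5), but L31 is never granted.

blue-permit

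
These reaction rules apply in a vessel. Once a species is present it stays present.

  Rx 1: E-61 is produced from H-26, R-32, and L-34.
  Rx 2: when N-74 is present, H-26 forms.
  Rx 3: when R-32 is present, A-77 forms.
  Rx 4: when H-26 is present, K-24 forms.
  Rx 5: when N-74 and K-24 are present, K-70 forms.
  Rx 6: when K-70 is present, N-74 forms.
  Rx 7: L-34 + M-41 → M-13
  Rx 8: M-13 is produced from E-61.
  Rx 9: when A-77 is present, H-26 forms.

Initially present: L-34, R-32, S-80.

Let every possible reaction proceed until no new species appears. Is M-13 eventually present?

R-32 present → A-77 forms (Rx 3).
A-77 present → H-26 forms (Rx 9).
H-26, R-32, and L-34 present → E-61 forms (Rx 1).
E-61 present → M-13 forms (Rx 8).

Yes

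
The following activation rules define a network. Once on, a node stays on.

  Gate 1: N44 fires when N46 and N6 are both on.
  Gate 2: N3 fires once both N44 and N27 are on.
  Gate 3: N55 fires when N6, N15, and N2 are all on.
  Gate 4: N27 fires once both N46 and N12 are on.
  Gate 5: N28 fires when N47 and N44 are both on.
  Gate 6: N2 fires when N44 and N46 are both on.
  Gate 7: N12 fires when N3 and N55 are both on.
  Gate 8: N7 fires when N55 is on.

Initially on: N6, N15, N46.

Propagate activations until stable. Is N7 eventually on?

Yes

N46 and N6 are on, so N44 fires (Gate 1).
N44 and N46 are on, so N2 fires (Gate 6).
N6, N15, and N2 are on, so N55 fires (Gate 3).
Gate 8: N55 on → N7 on.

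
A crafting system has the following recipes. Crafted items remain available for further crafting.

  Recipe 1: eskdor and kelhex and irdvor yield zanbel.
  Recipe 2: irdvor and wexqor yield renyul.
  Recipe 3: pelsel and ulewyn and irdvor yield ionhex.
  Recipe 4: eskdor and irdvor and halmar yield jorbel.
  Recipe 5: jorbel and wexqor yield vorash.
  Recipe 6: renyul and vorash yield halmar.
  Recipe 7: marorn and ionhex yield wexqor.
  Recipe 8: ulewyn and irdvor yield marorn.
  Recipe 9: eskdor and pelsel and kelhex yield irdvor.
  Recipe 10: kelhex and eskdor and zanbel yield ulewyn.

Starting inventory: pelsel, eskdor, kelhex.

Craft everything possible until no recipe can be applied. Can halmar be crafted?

No

halmar would need renyul and vorash (Recipe 6), but vorash is never obtained.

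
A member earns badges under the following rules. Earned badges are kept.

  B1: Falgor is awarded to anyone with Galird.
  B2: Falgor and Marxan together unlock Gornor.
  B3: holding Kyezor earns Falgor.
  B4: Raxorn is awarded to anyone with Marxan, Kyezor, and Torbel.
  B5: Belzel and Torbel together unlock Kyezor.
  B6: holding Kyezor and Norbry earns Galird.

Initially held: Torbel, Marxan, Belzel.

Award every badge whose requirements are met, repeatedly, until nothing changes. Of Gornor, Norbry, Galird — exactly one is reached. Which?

Gornor

With Belzel and Torbel, Kyezor is earned (B5).
With Kyezor, Falgor is earned (B3).
With Falgor and Marxan, Gornor is earned (B2).
No rule produces Norbry, and it is not given. Galird would need Kyezor and Norbry (B6), but Norbry is never earned.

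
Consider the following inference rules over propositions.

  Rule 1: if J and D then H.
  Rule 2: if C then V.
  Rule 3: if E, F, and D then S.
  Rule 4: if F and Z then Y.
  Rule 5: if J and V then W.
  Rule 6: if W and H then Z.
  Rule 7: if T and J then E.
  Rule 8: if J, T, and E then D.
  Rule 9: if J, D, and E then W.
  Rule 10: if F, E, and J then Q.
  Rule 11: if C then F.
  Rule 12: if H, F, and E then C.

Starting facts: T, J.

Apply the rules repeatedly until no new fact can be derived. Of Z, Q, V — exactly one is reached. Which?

From T and J, Rule 7 gives E.
J, T, and E hold, so D follows (Rule 8).
J, D, and E hold, so W follows (Rule 9).
From J and D, Rule 1 gives H.
From W and H, Rule 6 gives Z.
Q would need F, E, and J (Rule 10), but F is never established. V would need C (Rule 2), but C is never established.

Z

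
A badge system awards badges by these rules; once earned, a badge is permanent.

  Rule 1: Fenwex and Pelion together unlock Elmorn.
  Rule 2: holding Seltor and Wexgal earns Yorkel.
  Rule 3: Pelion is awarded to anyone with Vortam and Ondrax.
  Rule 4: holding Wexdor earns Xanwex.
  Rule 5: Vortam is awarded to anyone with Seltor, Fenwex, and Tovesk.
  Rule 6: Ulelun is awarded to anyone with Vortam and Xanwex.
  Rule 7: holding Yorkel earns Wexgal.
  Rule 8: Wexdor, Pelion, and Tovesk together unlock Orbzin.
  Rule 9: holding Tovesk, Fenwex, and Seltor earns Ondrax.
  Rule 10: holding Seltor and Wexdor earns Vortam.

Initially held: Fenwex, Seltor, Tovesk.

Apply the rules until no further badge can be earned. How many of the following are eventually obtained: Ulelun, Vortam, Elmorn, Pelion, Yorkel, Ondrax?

With Tovesk, Fenwex, and Seltor, Ondrax is earned (Rule 9).
With Seltor, Fenwex, and Tovesk, Vortam is earned (Rule 5).
With Vortam and Ondrax, Pelion is earned (Rule 3).
With Fenwex and Pelion, Elmorn is earned (Rule 1).
Ulelun would need Vortam and Xanwex (Rule 6), but Xanwex is never earned.
Vortam: reached.
Elmorn: reached.
Pelion: reached.
Yorkel would need Seltor and Wexgal (Rule 2), but Wexgal is never earned.
Ondrax: reached.
Reached: Vortam, Elmorn, Pelion, and Ondrax — 4 of the 6.

4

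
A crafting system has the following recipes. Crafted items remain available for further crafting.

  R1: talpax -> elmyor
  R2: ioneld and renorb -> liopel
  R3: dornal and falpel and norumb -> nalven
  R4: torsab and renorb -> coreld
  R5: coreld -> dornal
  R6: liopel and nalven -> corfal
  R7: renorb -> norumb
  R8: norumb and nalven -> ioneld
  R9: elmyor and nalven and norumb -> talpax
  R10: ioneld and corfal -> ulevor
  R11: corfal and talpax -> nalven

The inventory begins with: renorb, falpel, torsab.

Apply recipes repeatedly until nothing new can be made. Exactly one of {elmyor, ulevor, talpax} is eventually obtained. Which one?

Using R4, torsab and renorb make coreld.
renorb -> norumb (R7).
coreld -> dornal (R5).
dornal and falpel and norumb -> nalven (R3).
norumb and nalven -> ioneld (R8).
ioneld and renorb -> liopel (R2).
Using R6, liopel and nalven make corfal.
Using R10, ioneld and corfal make ulevor.
talpax would need elmyor, nalven, and norumb (R9), but elmyor is never obtained. elmyor would need talpax (R1), but talpax is never obtained.

ulevor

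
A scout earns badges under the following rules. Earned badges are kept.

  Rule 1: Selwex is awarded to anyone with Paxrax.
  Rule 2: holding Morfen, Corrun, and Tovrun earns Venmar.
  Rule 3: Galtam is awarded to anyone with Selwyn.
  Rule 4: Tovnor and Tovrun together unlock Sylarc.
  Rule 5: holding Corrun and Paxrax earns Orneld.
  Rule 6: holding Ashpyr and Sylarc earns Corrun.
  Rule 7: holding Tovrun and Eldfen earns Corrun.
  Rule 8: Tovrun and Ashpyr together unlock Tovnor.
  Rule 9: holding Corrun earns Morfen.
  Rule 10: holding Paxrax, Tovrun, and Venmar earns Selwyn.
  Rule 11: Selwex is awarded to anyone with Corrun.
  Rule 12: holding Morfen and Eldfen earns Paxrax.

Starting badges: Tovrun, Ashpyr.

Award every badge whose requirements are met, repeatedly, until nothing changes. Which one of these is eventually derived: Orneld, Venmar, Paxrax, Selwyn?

Venmar

With Tovrun and Ashpyr, Tovnor is earned (Rule 8).
With Tovnor and Tovrun, Sylarc is earned (Rule 4).
With Ashpyr and Sylarc, Corrun is earned (Rule 6).
With Corrun, Morfen is earned (Rule 9).
With Morfen, Corrun, and Tovrun, Venmar is earned (Rule 2).
Paxrax would need Morfen and Eldfen (Rule 12), but Eldfen is never earned. Selwyn would need Paxrax, Tovrun, and Venmar (Rule 10), but Paxrax is never earned. Orneld would need Corrun and Paxrax (Rule 5), but Paxrax is never earned.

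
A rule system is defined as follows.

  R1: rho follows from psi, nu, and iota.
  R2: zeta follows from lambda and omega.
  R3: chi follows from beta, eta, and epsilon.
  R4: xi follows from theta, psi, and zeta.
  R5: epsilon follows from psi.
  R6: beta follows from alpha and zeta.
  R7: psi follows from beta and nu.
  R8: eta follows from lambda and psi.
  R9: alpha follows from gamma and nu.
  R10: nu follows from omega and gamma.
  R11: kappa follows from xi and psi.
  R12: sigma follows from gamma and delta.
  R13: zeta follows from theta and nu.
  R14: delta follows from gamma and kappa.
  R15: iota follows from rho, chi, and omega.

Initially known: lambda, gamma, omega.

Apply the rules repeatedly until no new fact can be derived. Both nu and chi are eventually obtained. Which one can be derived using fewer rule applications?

nu

nu: From omega and gamma, R10 gives nu. [1 rule application]
chi: From lambda and omega, R2 gives zeta. From omega and gamma, R10 gives nu. From gamma and nu, R9 gives alpha. From alpha and zeta, R6 gives beta. beta and nu hold, so psi follows (R7). From lambda and psi, R8 gives eta. psi holds, so epsilon follows (R5). From beta, eta, and epsilon, R3 gives chi. [8 rule applications]
nu needs fewer.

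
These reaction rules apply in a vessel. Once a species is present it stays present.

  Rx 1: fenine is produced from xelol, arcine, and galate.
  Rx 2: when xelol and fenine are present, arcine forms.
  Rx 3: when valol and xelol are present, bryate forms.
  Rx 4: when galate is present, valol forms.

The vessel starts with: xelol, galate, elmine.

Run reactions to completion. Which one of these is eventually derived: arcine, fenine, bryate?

bryate

galate present → valol forms (Rx 4).
valol and xelol present → bryate forms (Rx 3).
fenine would need xelol, arcine, and galate (Rx 1), but arcine never forms. arcine would need xelol and fenine (Rx 2), but fenine never forms.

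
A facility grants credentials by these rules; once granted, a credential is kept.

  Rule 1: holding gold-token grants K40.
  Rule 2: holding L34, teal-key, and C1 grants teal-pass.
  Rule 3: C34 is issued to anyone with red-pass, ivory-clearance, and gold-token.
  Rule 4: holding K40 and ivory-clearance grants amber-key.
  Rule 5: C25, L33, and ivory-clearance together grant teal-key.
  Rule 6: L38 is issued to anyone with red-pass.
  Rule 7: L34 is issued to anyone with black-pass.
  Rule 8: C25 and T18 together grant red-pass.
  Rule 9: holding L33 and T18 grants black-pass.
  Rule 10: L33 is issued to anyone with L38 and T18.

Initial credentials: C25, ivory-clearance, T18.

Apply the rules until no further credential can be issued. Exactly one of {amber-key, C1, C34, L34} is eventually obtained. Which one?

Holding C25 and T18 grants red-pass (Rule 8).
Holding red-pass grants L38 (Rule 6).
Holding L38 and T18 grants L33 (Rule 10).
Holding L33 and T18 grants black-pass (Rule 9).
Holding black-pass grants L34 (Rule 7).
amber-key would need K40 and ivory-clearance (Rule 4), but K40 is never granted. No rule produces C1, and it is not given. C34 would need red-pass, ivory-clearance, and gold-token (Rule 3), but gold-token is never granted.

L34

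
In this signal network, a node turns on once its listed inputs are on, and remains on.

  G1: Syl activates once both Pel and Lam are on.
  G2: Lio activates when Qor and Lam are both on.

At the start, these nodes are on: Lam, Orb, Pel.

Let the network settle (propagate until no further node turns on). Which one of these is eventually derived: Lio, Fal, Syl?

Syl

Pel and Lam are on, so Syl activates (G1).
No rule produces Fal, and it is not given. Lio would need Qor and Lam (G2), but Qor never turns on.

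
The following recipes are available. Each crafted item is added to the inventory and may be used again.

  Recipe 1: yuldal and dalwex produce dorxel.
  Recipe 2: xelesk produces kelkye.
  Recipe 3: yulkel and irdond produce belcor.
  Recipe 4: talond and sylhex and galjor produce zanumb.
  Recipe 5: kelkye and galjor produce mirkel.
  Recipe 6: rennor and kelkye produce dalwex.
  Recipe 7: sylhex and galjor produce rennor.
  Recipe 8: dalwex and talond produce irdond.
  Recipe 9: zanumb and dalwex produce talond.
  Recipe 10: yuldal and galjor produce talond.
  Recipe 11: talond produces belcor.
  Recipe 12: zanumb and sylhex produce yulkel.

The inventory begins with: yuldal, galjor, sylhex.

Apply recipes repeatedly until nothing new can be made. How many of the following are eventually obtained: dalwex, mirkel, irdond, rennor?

1

sylhex and galjor → rennor (Recipe 7).
dalwex would need rennor and kelkye (Recipe 6), but kelkye is never obtained.
mirkel would need kelkye and galjor (Recipe 5), but kelkye is never obtained.
irdond would need dalwex and talond (Recipe 8), but dalwex is never obtained.
rennor: reached.
Reached: rennor — 1 of the 4.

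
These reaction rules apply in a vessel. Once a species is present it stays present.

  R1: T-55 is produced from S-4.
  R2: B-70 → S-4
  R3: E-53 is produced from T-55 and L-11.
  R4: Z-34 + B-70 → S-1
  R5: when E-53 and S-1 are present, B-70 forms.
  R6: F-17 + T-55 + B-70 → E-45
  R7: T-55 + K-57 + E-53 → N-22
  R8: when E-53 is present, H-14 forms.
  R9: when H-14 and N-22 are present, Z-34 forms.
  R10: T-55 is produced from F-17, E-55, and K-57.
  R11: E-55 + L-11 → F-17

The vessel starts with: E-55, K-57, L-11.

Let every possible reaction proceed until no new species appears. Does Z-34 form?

Yes

E-55 and L-11 present → F-17 forms (R11).
F-17, E-55, and K-57 present → T-55 forms (R10).
T-55 and L-11 present → E-53 forms (R3).
T-55, K-57, and E-53 present → N-22 forms (R7).
E-53 present → H-14 forms (R8).
H-14 and N-22 present → Z-34 forms (R9).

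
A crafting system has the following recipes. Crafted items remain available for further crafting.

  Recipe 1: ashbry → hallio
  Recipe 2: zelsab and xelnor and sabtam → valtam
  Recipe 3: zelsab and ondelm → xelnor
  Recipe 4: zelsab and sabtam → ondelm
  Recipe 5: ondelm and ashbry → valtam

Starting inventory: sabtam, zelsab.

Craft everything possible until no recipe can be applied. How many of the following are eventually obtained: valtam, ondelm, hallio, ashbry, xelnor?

3

zelsab and sabtam → ondelm (Recipe 4).
zelsab and ondelm → xelnor (Recipe 3).
zelsab and xelnor and sabtam → valtam (Recipe 2).
valtam: reached.
ondelm: reached.
hallio would need ashbry (Recipe 1), but ashbry is never obtained.
No rule produces ashbry, and it is not given.
xelnor: reached.
Reached: valtam, ondelm, and xelnor — 3 of the 5.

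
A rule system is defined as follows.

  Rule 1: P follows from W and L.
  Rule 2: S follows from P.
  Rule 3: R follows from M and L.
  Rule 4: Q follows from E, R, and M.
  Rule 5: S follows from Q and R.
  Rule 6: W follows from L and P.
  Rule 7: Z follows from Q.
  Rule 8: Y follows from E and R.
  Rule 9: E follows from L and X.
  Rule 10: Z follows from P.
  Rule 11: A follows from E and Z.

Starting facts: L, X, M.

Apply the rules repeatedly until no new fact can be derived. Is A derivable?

M and L hold, so R follows (Rule 3).
From L and X, Rule 9 gives E.
E, R, and M hold, so Q follows (Rule 4).
From Q, Rule 7 gives Z.
E and Z hold, so A follows (Rule 11).

Yes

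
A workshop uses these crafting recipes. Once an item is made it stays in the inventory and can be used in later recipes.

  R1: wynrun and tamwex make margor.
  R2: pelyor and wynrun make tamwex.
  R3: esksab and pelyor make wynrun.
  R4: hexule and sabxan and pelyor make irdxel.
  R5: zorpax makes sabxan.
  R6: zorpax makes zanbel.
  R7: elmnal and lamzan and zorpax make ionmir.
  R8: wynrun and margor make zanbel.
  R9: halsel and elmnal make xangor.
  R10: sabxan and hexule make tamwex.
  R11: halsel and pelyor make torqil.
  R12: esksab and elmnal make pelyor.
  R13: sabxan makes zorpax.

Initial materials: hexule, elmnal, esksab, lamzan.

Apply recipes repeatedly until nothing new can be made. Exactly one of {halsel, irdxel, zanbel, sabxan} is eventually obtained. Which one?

zanbel

Using R12, esksab and elmnal make pelyor.
esksab and pelyor → wynrun (R3).
Using R2, pelyor and wynrun make tamwex.
Using R1, wynrun and tamwex make margor.
Using R8, wynrun and margor make zanbel.
sabxan would need zorpax (R5), but zorpax is never obtained. No rule produces halsel, and it is not given. irdxel would need hexule, sabxan, and pelyor (R4), but sabxan is never obtained.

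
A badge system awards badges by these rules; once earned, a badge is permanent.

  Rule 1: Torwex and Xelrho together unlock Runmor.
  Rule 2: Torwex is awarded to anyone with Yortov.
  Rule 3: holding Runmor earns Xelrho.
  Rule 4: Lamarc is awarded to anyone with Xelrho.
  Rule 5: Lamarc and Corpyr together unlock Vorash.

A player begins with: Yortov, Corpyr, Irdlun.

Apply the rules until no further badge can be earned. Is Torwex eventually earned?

With Yortov, Torwex is earned (Rule 2).

Yes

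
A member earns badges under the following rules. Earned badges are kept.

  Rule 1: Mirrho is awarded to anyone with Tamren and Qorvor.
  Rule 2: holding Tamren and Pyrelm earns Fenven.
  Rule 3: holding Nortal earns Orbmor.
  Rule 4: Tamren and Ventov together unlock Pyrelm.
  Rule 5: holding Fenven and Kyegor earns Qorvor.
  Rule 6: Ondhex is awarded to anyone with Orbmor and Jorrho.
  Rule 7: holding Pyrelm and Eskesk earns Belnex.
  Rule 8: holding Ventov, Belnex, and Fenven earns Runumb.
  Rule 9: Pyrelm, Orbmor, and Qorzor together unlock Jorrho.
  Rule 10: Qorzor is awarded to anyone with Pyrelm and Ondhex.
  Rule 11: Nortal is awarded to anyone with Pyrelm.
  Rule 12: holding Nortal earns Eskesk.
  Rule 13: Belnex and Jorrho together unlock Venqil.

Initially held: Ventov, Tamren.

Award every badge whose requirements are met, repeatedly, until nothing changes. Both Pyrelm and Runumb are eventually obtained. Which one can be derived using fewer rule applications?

Pyrelm

Pyrelm: With Tamren and Ventov, Pyrelm is earned (Rule 4). [1 rule application]
Runumb: With Tamren and Ventov, Pyrelm is earned (Rule 4). With Pyrelm, Nortal is earned (Rule 11). With Tamren and Pyrelm, Fenven is earned (Rule 2). With Nortal, Eskesk is earned (Rule 12). With Pyrelm and Eskesk, Belnex is earned (Rule 7). With Ventov, Belnex, and Fenven, Runumb is earned (Rule 8). [6 rule applications]
Pyrelm needs fewer.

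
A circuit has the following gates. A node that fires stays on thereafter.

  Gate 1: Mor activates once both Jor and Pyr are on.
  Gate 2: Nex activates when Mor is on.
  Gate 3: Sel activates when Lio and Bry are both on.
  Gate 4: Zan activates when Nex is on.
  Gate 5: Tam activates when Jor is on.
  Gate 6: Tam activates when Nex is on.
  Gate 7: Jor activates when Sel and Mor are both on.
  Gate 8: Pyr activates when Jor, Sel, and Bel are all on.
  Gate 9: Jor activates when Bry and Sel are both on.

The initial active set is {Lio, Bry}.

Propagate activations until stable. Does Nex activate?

Nex would need Mor (Gate 2), but Mor never turns on.

No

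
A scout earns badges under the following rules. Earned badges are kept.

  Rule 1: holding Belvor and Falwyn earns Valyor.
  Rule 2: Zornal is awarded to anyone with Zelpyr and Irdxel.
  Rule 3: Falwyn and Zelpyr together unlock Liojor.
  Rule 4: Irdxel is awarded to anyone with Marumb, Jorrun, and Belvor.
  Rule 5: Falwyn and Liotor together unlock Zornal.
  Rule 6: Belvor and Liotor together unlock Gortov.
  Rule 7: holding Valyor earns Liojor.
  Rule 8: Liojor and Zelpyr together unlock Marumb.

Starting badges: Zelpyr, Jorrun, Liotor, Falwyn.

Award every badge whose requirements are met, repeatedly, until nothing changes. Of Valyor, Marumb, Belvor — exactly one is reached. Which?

With Falwyn and Zelpyr, Liojor is earned (Rule 3).
With Liojor and Zelpyr, Marumb is earned (Rule 8).
No rule produces Belvor, and it is not given. Valyor would need Belvor and Falwyn (Rule 1), but Belvor is never earned.

Marumb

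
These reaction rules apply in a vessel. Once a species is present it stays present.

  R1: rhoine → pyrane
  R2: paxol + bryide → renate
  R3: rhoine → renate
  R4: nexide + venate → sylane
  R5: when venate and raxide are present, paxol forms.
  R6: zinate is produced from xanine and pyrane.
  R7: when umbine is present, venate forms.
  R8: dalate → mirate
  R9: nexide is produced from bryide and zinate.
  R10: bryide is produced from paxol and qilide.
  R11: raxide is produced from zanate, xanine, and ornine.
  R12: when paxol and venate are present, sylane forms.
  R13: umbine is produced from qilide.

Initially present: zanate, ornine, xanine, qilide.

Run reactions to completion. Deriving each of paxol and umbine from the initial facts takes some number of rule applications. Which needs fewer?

umbine

umbine: qilide present → umbine forms (R13). [1 rule application]
paxol: zanate, xanine, and ornine present → raxide forms (R11). qilide present → umbine forms (R13). umbine present → venate forms (R7). venate and raxide present → paxol forms (R5). [4 rule applications]
umbine needs fewer.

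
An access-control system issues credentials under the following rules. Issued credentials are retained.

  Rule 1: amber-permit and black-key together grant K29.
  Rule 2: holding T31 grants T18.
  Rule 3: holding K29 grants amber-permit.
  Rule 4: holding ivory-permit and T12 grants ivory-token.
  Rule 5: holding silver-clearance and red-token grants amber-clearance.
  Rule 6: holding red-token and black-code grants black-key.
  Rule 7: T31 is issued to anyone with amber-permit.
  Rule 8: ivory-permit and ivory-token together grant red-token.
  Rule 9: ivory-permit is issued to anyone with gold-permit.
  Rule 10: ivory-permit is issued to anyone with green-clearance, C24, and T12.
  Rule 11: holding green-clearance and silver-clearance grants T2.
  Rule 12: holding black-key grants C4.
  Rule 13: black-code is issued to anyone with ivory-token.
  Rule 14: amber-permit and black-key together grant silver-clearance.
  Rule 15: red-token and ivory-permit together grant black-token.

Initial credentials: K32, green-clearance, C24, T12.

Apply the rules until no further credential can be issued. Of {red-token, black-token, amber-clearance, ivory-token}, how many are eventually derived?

Holding green-clearance, C24, and T12 grants ivory-permit (Rule 10).
Holding ivory-permit and T12 grants ivory-token (Rule 4).
Holding ivory-permit and ivory-token grants red-token (Rule 8).
Holding red-token and ivory-permit grants black-token (Rule 15).
red-token: reached.
black-token: reached.
amber-clearance would need silver-clearance and red-token (Rule 5), but silver-clearance is never granted.
ivory-token: reached.
Reached: red-token, black-token, and ivory-token — 3 of the 4.

3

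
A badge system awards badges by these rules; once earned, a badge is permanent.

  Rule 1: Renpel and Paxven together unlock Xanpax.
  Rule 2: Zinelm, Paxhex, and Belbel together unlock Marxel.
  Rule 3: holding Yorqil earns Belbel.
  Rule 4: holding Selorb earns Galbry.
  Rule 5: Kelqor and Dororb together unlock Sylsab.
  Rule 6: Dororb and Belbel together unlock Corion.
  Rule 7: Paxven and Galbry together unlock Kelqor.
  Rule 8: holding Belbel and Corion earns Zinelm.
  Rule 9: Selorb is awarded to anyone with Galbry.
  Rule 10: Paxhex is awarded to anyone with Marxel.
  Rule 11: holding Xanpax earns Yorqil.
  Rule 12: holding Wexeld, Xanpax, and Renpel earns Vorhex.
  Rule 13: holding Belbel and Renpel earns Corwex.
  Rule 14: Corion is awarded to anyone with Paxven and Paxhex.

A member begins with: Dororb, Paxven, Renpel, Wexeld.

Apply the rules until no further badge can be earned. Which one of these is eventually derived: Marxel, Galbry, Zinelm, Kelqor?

With Renpel and Paxven, Xanpax is earned (Rule 1).
With Xanpax, Yorqil is earned (Rule 11).
With Yorqil, Belbel is earned (Rule 3).
With Dororb and Belbel, Corion is earned (Rule 6).
With Belbel and Corion, Zinelm is earned (Rule 8).
Galbry would need Selorb (Rule 4), but Selorb is never earned. Kelqor would need Paxven and Galbry (Rule 7), but Galbry is never earned. Marxel would need Zinelm, Paxhex, and Belbel (Rule 2), but Paxhex is never earned.

Zinelm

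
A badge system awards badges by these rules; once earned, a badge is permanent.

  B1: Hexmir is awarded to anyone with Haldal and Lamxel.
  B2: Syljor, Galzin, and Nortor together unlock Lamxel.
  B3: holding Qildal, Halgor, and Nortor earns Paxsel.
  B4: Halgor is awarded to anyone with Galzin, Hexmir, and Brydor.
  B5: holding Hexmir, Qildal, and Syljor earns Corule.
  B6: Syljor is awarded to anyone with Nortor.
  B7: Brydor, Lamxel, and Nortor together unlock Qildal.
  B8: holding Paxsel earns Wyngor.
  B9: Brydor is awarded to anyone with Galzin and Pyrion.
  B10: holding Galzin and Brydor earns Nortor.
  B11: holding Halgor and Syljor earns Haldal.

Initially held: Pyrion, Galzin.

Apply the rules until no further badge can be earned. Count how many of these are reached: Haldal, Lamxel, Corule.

With Galzin and Pyrion, Brydor is earned (B9).
With Galzin and Brydor, Nortor is earned (B10).
With Nortor, Syljor is earned (B6).
With Syljor, Galzin, and Nortor, Lamxel is earned (B2).
Haldal would need Halgor and Syljor (B11), but Halgor is never earned.
Lamxel: reached.
Corule would need Hexmir, Qildal, and Syljor (B5), but Hexmir is never earned.
Reached: Lamxel — 1 of the 3.

1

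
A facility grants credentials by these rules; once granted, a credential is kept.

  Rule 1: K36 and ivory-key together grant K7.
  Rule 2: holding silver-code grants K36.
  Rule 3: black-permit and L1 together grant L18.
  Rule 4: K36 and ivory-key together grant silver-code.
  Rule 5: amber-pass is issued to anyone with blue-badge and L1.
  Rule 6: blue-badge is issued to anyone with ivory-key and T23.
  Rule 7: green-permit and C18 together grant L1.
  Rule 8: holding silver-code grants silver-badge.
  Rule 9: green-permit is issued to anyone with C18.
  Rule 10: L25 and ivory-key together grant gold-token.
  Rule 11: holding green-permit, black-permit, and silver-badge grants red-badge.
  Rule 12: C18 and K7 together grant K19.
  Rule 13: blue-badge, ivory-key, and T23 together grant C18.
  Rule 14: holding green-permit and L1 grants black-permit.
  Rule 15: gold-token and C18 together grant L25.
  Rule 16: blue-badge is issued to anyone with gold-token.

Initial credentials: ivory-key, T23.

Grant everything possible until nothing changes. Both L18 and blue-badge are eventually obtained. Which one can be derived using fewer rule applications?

blue-badge

blue-badge: Holding ivory-key and T23 grants blue-badge (Rule 6). [1 rule application]
L18: Holding ivory-key and T23 grants blue-badge (Rule 6). Holding blue-badge, ivory-key, and T23 grants C18 (Rule 13). Holding C18 grants green-permit (Rule 9). Holding green-permit and C18 grants L1 (Rule 7). Holding green-permit and L1 grants black-permit (Rule 14). Holding black-permit and L1 grants L18 (Rule 3). [6 rule applications]
blue-badge needs fewer.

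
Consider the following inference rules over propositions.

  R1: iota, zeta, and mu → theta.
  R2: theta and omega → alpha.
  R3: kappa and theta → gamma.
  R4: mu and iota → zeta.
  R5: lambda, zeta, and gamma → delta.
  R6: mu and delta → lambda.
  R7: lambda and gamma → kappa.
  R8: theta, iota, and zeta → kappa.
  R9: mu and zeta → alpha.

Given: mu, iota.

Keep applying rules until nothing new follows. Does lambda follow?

No

lambda would need mu and delta (R6), but delta is never established.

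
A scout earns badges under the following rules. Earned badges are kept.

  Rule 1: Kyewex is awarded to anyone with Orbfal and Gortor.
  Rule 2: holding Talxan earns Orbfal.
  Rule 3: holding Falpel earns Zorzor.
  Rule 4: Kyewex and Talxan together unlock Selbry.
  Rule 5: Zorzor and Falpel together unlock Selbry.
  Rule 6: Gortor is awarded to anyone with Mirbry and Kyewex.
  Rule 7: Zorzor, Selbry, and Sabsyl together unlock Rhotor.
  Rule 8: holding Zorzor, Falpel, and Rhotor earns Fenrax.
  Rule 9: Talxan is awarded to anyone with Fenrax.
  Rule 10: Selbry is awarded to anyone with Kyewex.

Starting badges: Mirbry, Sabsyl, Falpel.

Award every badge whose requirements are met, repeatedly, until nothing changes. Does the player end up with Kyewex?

No

Kyewex would need Orbfal and Gortor (Rule 1), but Gortor is never earned.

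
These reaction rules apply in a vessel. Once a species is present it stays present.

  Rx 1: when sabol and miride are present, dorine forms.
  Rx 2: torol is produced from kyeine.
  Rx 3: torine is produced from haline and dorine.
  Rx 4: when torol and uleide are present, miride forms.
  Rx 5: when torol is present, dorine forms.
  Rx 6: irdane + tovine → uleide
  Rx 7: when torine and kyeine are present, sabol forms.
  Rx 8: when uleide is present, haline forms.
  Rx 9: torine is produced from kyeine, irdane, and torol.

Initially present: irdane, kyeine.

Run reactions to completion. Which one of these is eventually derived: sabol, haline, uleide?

kyeine present → torol forms (Rx 2).
kyeine, irdane, and torol present → torine forms (Rx 9).
torine and kyeine present → sabol forms (Rx 7).
uleide would need irdane and tovine (Rx 6), but tovine never forms. haline would need uleide (Rx 8), but uleide never forms.

sabol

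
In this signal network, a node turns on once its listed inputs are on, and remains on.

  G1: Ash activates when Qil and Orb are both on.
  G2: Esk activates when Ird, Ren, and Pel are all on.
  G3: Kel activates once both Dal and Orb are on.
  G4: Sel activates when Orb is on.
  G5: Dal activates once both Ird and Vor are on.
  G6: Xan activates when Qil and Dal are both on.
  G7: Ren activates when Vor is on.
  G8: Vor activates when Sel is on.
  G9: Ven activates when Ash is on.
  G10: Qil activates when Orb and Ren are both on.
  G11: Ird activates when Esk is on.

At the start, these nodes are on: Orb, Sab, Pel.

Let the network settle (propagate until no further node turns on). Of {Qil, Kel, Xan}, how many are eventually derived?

G4: Orb on → Sel on.
Sel is on, so Vor activates (G8).
G7: Vor on → Ren on.
Orb and Ren are on, so Qil activates (G10).
Qil: reached.
Kel would need Dal and Orb (G3), but Dal never turns on.
Xan would need Qil and Dal (G6), but Dal never turns on.
Reached: Qil — 1 of the 3.

1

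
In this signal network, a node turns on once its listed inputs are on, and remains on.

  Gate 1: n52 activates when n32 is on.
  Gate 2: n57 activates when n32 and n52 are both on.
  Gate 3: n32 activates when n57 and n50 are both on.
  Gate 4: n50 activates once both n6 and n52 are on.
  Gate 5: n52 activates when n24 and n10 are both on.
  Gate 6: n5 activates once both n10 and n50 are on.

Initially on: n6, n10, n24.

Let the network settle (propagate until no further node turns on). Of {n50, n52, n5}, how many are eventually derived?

Gate 5: n24 and n10 on → n52 on.
n6 and n52 are on, so n50 activates (Gate 4).
n10 and n50 are on, so n5 activates (Gate 6).
n50: reached.
n52: reached.
n5: reached.
All 3 are reached.

3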